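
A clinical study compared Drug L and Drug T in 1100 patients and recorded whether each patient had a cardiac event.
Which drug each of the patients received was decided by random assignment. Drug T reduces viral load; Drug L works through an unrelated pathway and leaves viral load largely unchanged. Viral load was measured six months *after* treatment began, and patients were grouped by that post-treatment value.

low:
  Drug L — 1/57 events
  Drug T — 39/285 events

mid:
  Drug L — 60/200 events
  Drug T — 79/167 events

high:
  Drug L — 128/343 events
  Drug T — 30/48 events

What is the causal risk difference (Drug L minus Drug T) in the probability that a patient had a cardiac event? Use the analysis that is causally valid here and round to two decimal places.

The viral load-specific comparison favours Drug L throughout, but the pooled figures favour Drug T. The question is whether to condition on viral load.
Viral load is downstream of the drug. One should not condition on a consequence of treatment, so the overall rates are the right comparison.
The causal difference is the pooled difference: 0.315 − 0.296 = +0.019.

+0.02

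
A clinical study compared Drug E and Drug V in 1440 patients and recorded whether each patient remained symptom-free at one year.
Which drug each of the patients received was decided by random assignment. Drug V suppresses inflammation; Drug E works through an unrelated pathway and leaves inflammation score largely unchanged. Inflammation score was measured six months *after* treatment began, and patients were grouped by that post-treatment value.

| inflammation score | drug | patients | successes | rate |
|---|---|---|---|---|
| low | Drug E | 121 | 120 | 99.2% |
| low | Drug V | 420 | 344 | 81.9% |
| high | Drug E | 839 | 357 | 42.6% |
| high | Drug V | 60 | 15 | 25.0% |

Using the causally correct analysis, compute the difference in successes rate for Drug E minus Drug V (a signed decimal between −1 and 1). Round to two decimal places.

-0.25

The inflammation score-specific comparison favours Drug E throughout, but the pooled figures favour Drug V. The question is whether to condition on inflammation score.
Inflammation score here is a post-treatment variable shaped by the drug; conditioning on it would introduce bias rather than remove it. The overall comparison is the causal one.
The causal difference is the pooled difference: 0.497 − 0.748 = -0.251.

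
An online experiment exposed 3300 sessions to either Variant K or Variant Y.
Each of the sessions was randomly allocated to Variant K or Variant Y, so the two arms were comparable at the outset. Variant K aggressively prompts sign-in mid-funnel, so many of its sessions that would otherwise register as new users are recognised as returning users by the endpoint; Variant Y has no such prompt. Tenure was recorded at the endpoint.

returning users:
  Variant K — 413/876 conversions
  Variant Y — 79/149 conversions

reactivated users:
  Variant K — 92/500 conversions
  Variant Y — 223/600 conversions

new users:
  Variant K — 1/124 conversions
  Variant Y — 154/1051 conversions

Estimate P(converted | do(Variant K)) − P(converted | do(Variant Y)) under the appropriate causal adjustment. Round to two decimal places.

Variant Y is higher inside every user tenure stratum but Variant K is higher in aggregate. Whether to stratify depends on how user tenure relates to the variant.
User tenure here is a post-treatment variable shaped by the variant; conditioning on it would introduce bias rather than remove it. The overall comparison is the causal one.
The causal difference is the pooled difference: 0.337 − 0.253 = +0.084.

+0.08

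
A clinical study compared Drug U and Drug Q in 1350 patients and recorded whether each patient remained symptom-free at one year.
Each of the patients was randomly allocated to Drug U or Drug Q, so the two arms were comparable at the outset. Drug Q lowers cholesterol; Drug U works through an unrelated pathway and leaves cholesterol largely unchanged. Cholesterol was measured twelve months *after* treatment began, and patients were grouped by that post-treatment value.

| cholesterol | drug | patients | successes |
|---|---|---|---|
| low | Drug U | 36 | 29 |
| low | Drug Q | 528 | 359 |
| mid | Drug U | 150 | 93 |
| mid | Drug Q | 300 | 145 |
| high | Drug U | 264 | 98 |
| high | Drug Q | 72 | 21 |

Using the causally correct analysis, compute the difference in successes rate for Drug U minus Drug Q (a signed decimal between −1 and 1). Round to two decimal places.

-0.09

The stratified and pooled comparisons disagree (Drug U wins within each cholesterol; Drug Q wins overall), so the answer turns on the causal role of cholesterol.
Because the drug influences cholesterol, cholesterol is a post-treatment mediator, not a confounder. Stratifying on it would bias the estimate; the causal effect is the crude pooled difference.
The causal difference is the pooled difference: 0.489 − 0.583 = -0.094.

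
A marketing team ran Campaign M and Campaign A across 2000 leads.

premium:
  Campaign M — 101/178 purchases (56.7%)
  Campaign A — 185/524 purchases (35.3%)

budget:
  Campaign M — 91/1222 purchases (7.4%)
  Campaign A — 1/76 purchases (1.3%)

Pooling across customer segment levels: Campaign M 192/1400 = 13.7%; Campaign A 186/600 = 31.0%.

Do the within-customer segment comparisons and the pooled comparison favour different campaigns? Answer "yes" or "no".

Within each customer segment level (premium 56.7% vs 35.3%; budget 7.4% vs 1.3%), Campaign M has the higher rate every time. Pooled: 13.7% vs 31.0% — Campaign A has the higher rate overall. The two comparisons disagree.

yes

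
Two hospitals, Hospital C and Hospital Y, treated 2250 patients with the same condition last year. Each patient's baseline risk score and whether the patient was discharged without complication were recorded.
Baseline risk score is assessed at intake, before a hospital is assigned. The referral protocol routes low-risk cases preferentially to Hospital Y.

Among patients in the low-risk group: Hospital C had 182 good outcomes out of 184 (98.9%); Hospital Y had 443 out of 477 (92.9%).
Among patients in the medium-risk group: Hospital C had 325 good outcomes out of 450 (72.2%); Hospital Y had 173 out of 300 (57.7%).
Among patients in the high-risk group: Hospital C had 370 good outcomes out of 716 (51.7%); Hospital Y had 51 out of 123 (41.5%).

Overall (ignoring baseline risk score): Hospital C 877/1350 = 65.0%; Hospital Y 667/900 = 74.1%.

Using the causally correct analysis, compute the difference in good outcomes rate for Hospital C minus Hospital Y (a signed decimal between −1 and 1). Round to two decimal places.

+0.10

The baseline risk score-specific comparison favours Hospital C throughout, but the pooled figures favour Hospital Y. The question is whether to condition on baseline risk score.
Baseline risk score is set before the hospital has any effect — it is not caused by the hospital — and it independently drives the outcome. That makes it a confounder, so the causal comparison is within baseline risk score levels.
Adjusting over the population distribution of baseline risk score: 0.294·(0.989−0.929) + 0.333·(0.722−0.577) + 0.373·(0.517−0.415) = +0.104.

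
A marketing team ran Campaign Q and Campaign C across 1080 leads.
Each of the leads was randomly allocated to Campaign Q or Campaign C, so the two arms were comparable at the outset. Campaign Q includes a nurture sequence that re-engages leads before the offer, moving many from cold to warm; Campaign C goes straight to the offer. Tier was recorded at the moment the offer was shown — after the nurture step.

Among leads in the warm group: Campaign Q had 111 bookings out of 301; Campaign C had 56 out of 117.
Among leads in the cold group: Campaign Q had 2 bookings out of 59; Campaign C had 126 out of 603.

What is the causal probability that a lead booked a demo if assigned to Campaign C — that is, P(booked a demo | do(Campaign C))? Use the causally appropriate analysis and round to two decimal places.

Stratifying would compare campaigns among leads the campaigns themselves sorted into engagement tier groups — a form of selection on an intermediate. The unconditioned pooled rates give the total causal effect.
So P(outcome | do(Campaign C)) is just the pooled rate for Campaign C: 182/720 = 0.253.

0.25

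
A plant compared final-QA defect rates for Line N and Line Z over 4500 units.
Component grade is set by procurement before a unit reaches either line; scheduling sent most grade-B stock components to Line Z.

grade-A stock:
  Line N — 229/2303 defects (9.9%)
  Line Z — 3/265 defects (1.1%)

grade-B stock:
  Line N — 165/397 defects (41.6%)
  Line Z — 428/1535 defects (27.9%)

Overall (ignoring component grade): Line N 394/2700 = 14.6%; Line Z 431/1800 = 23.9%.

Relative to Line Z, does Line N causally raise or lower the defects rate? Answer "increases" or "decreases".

Component grade is set before the line has any effect — it is not caused by the line — and it independently drives the outcome. That makes it a confounder, so the causal comparison is within component grade levels.
Within each level — grade-A stock: 9.9% vs 1.1%; grade-B stock: 41.6% vs 27.9% — Line Z is lower every time.

increases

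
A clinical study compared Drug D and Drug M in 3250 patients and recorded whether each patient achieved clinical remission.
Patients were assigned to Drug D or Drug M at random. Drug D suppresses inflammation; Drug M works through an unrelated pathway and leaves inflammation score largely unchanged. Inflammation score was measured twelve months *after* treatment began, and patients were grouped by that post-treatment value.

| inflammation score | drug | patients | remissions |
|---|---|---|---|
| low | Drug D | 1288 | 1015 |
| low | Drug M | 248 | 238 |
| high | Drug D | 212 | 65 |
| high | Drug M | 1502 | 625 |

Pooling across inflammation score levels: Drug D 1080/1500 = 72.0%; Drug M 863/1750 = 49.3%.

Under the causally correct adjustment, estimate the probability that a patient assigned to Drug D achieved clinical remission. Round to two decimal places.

0.72

The stratified and pooled comparisons disagree (Drug M wins within each inflammation score; Drug D wins overall), so the answer turns on the causal role of inflammation score.
Inflammation score here is a post-treatment variable shaped by the drug; conditioning on it would introduce bias rather than remove it. The overall comparison is the causal one.
So P(outcome | do(Drug D)) is just the pooled rate for Drug D: 1080/1500 = 0.720.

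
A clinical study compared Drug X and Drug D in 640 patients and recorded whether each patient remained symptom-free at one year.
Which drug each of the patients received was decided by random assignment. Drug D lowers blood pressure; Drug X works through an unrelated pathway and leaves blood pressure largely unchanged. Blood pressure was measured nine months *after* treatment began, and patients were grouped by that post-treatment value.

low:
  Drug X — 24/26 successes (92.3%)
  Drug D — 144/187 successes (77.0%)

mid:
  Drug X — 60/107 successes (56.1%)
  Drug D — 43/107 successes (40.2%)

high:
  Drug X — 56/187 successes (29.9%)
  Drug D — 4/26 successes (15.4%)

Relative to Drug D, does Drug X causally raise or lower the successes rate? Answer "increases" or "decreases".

decreases

Blood pressure here is a post-treatment variable shaped by the drug; conditioning on it would introduce bias rather than remove it. The overall comparison is the causal one.
Pooled: Drug X 43.8% vs Drug D 59.7%; Drug D is higher overall.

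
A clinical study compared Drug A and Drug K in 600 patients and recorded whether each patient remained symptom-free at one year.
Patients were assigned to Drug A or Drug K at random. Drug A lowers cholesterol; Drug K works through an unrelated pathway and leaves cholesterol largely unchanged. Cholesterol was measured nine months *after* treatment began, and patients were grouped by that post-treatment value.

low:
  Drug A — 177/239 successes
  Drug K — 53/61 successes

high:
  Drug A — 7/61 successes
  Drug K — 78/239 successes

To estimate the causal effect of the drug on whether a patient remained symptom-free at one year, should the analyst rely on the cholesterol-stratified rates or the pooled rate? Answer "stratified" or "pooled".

pooled

Because the drug influences cholesterol, cholesterol is a post-treatment mediator, not a confounder. Stratifying on it would bias the estimate; the causal effect is the crude pooled difference.
Pooled: Drug A 61.3% vs Drug K 43.7%; Drug A is higher overall.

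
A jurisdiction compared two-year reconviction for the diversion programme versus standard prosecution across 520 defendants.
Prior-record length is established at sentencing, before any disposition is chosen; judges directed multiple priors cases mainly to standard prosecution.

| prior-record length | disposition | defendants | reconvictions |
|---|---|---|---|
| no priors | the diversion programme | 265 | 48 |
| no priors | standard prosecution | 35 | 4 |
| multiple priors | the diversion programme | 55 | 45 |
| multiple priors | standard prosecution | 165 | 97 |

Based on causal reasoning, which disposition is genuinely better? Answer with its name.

standard prosecution

Here prior-record length is a common cause — it drives both which disposition a case falls under and the outcome. The crude comparison mixes populations; the stratum-specific rates are the causally relevant ones.
Within each level — no priors: 18.1% vs 11.4%; multiple priors: 81.8% vs 58.8% — standard prosecution is lower every time.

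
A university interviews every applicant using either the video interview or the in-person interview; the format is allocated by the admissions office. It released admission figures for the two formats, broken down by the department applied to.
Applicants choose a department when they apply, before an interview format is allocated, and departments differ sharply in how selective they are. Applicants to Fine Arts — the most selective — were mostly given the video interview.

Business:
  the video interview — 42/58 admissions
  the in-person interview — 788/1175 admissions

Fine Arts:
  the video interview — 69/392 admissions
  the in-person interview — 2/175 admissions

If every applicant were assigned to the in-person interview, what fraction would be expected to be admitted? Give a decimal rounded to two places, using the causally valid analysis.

0.46

Since department is a pre-existing factor (not a product of the interview format) and it affects the outcome on its own, it is a confounder. The stratified rates, not the pooled rate, identify the causal effect.
Standardising the in-person interview to the population department mix: 0.685·788/1175 + 0.315·2/175 = 0.463.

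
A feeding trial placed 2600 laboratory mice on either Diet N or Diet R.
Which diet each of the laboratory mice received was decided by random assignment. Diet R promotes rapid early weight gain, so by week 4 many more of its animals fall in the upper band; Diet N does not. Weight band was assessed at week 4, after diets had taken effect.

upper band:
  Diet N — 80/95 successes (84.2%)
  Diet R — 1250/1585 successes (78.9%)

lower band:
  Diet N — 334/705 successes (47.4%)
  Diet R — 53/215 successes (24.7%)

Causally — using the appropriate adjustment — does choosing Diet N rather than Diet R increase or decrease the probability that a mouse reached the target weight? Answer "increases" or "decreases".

decreases

Week-4 weight band here is a post-treatment variable shaped by the diet; conditioning on it would introduce bias rather than remove it. The overall comparison is the causal one.
Pooled: Diet N 51.7% vs Diet R 72.4%; Diet R is higher overall.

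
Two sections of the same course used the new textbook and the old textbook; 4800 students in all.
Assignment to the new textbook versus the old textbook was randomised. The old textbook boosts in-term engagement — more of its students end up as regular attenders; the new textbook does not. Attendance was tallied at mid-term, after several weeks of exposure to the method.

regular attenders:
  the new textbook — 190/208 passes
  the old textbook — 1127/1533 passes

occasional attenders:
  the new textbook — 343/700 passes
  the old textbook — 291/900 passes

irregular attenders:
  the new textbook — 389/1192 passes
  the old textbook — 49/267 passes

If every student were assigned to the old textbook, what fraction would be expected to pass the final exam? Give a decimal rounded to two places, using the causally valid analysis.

The mid-term attendance-specific comparison favours the new textbook throughout, but the pooled figures favour the old textbook. The question is whether to condition on mid-term attendance.
Because the teaching method influences mid-term attendance, mid-term attendance is a post-treatment mediator, not a confounder. Stratifying on it would bias the estimate; the causal effect is the crude pooled difference.
So P(outcome | do(the old textbook)) is just the pooled rate for the old textbook: 1467/2700 = 0.543.

0.54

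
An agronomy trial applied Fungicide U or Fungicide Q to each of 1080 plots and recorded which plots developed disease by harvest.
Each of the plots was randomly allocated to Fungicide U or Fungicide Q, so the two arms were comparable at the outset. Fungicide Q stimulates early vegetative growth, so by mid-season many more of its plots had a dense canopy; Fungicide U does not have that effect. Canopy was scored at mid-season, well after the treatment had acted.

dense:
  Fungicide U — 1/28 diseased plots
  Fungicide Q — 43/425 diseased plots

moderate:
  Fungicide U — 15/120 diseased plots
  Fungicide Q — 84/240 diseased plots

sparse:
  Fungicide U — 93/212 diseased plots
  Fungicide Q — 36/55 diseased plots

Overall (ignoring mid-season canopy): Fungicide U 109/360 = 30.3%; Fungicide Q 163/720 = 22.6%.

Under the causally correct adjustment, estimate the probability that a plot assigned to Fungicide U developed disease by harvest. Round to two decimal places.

Because the fungicide influences mid-season canopy, mid-season canopy is a post-treatment mediator, not a confounder. Stratifying on it would bias the estimate; the causal effect is the crude pooled difference.
So P(outcome | do(Fungicide U)) is just the pooled rate for Fungicide U: 109/360 = 0.303.

0.30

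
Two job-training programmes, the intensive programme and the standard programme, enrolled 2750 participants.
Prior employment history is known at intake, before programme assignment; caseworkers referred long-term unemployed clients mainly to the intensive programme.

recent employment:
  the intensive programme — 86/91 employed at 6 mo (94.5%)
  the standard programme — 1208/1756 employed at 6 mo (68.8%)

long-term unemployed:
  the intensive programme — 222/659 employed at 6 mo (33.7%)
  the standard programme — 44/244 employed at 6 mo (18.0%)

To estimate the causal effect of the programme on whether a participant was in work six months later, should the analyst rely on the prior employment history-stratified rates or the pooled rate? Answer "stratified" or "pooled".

the intensive programme is higher inside every prior employment history stratum but the standard programme is higher in aggregate. Whether to stratify depends on how prior employment history relates to the programme.
Prior employment history is set before the programme has any effect — it is not caused by the programme — and it independently drives the outcome. That makes it a confounder, so the causal comparison is within prior employment history levels.
Within each level — recent employment: 94.5% vs 68.8%; long-term unemployed: 33.7% vs 18.0% — the intensive programme is higher every time.

stratified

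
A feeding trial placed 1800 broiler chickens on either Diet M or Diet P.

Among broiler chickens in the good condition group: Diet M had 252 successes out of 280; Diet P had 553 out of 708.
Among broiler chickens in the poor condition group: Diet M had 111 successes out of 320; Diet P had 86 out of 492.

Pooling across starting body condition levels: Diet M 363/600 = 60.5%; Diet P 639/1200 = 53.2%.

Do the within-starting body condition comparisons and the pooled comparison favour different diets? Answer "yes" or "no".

no

Within each starting body condition level (good condition 90.0% vs 78.1%; poor condition 34.7% vs 17.5%), Diet M has the higher rate every time. Pooled: 60.5% vs 53.2% — Diet M has the higher rate overall. They agree.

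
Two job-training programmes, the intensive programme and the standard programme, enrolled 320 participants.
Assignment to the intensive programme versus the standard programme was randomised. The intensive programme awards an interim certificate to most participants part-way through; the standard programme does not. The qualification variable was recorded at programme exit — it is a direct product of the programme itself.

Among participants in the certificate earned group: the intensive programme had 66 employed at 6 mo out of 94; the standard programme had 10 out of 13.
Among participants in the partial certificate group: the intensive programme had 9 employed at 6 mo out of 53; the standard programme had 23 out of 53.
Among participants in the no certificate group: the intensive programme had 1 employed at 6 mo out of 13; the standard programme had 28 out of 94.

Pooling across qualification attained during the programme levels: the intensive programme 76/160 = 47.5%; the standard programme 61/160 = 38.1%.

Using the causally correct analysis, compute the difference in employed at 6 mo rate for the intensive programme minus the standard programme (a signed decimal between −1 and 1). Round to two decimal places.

+0.09

The stratified and pooled comparisons disagree (the standard programme wins within each qualification attained during the programme; the intensive programme wins overall), so the answer turns on the causal role of qualification attained during the programme.
Because the programme influences qualification attained during the programme, qualification attained during the programme is a post-treatment mediator, not a confounder. Stratifying on it would bias the estimate; the causal effect is the crude pooled difference.
The causal difference is the pooled difference: 0.475 − 0.381 = +0.094.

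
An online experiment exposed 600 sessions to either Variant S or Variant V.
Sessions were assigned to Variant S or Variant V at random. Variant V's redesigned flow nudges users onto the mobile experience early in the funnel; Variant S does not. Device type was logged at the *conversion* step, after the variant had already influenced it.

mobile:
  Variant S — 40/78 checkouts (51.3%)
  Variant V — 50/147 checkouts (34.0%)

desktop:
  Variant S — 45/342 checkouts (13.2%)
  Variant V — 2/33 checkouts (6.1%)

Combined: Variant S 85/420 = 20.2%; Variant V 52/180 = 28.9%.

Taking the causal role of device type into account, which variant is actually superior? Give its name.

Variant V

The distribution of device type is itself part of what the variant does — it is an intermediate outcome. Holding it fixed would remove that part of the effect; the total effect is the pooled difference.
Pooled: Variant S 20.2% vs Variant V 28.9%; Variant V is higher overall.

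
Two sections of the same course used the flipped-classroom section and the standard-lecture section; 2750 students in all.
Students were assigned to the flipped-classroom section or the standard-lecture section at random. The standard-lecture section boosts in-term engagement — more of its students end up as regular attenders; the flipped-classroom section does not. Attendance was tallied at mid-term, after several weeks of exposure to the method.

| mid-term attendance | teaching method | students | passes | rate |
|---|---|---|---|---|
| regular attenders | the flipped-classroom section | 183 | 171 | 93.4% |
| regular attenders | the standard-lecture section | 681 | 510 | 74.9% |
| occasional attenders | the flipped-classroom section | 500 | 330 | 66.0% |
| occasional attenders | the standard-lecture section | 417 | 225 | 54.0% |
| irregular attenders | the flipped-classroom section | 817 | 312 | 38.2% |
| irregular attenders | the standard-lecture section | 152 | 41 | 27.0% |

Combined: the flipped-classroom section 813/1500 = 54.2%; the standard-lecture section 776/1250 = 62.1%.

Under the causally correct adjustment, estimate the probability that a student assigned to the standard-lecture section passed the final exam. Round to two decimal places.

0.62

Mid-term attendance lies on the pathway teaching method → mid-term attendance → outcome, so adjusting for it blocks the indirect effect. For the total causal effect of teaching method, use the unadjusted pooled rates.
So P(outcome | do(the standard-lecture section)) is just the pooled rate for the standard-lecture section: 776/1250 = 0.621.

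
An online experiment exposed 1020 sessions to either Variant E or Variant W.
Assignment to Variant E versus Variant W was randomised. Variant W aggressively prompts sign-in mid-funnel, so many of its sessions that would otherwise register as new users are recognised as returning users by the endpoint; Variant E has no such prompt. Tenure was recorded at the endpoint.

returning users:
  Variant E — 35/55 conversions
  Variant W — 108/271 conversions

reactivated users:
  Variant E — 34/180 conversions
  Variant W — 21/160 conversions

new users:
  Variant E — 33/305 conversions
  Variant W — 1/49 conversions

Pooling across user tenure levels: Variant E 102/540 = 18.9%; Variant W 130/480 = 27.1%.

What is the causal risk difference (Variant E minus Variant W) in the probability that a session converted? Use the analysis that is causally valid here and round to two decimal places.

User tenure is downstream of the variant. One should not condition on a consequence of treatment, so the overall rates are the right comparison.
The causal difference is the pooled difference: 0.189 − 0.271 = -0.082.

-0.08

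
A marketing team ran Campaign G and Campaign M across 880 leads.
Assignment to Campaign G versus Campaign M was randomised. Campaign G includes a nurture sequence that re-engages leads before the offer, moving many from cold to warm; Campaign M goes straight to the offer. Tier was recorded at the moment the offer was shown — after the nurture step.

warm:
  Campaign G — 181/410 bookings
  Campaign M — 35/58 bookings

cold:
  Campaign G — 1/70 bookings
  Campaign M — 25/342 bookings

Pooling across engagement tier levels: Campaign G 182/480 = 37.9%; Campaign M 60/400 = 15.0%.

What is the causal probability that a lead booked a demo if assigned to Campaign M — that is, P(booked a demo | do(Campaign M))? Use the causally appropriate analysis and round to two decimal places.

Within every engagement tier level Campaign M has the higher rate, yet pooled Campaign G does — Simpson's reversal.
Because the campaign influences engagement tier, engagement tier is a post-treatment mediator, not a confounder. Stratifying on it would bias the estimate; the causal effect is the crude pooled difference.
So P(outcome | do(Campaign M)) is just the pooled rate for Campaign M: 60/400 = 0.150.

0.15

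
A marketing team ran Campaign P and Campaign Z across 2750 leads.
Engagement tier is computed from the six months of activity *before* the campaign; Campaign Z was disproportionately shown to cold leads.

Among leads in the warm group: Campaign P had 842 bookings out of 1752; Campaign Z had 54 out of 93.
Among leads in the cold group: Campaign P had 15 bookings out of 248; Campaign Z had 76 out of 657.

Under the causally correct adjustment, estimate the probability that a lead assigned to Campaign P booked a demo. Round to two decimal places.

0.34

The engagement tier-specific comparison favours Campaign Z throughout, but the pooled figures favour Campaign P. The question is whether to condition on engagement tier.
Nothing the campaign does changes engagement tier; the imbalance is an allocation artefact. With engagement tier also predicting the outcome, the pooled figure is confounded, and the within-stratum comparison is the causal one.
Standardising Campaign P to the population engagement tier mix: 0.671·842/1752 + 0.329·15/248 = 0.342.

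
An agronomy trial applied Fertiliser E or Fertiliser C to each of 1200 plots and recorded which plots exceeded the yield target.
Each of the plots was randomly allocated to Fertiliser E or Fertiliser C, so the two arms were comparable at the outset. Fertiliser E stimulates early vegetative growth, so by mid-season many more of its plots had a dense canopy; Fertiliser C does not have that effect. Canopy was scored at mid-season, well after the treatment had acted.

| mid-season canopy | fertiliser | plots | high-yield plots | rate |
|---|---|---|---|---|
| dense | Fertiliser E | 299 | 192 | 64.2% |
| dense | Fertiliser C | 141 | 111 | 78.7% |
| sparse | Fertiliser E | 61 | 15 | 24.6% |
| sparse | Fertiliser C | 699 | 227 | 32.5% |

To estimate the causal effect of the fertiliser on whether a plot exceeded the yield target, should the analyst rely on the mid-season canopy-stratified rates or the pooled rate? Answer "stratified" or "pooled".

Mid-season canopy is downstream of the fertiliser. One should not condition on a consequence of treatment, so the overall rates are the right comparison.
Pooled: Fertiliser E 57.5% vs Fertiliser C 40.2%; Fertiliser E is higher overall.

pooled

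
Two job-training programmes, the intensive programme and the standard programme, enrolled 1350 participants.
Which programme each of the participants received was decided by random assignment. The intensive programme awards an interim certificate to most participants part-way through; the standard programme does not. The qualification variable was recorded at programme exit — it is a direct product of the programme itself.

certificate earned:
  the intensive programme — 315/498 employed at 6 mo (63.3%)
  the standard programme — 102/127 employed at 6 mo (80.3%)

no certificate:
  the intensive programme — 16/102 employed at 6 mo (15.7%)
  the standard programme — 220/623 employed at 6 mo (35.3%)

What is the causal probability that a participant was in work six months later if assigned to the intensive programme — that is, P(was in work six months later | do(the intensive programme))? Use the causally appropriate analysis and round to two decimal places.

Within every qualification attained during the programme level the standard programme has the higher rate, yet pooled the intensive programme does — Simpson's reversal.
Qualification attained during the programme is recorded after the programme and is itself shifted by it — it sits on the causal path from programme to outcome. Conditioning on a mediator would strip out part of the effect we want; the pooled comparison gives the total causal effect.
So P(outcome | do(the intensive programme)) is just the pooled rate for the intensive programme: 331/600 = 0.552.

0.55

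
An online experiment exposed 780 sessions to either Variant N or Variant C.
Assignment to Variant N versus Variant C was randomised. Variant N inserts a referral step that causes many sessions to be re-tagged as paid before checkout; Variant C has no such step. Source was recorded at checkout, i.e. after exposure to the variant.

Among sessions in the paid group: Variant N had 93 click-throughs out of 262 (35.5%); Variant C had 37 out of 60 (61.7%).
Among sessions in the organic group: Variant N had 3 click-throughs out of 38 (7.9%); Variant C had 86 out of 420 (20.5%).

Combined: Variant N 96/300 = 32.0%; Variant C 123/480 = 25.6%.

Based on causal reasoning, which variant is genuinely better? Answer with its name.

Variant N

Traffic source lies on the pathway variant → traffic source → outcome, so adjusting for it blocks the indirect effect. For the total causal effect of variant, use the unadjusted pooled rates.
Pooled: Variant N 32.0% vs Variant C 25.6%; Variant N is higher overall.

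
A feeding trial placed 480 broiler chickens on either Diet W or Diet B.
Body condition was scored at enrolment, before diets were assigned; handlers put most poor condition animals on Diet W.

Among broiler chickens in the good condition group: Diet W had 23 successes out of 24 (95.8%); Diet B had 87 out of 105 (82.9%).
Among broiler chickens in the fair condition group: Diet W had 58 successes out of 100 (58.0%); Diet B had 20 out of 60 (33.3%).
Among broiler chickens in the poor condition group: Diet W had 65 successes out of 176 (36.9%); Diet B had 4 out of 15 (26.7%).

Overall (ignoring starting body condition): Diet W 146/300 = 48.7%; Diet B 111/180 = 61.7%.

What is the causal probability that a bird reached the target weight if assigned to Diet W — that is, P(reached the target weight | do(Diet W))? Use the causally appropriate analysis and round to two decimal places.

The stratified and pooled comparisons disagree (Diet W wins within each starting body condition; Diet B wins overall), so the answer turns on the causal role of starting body condition.
Since starting body condition is a pre-existing factor (not a product of the diet) and it affects the outcome on its own, it is a confounder. The stratified rates, not the pooled rate, identify the causal effect.
Standardising Diet W to the population starting body condition mix: 0.269·23/24 + 0.333·58/100 + 0.398·65/176 = 0.598.

0.60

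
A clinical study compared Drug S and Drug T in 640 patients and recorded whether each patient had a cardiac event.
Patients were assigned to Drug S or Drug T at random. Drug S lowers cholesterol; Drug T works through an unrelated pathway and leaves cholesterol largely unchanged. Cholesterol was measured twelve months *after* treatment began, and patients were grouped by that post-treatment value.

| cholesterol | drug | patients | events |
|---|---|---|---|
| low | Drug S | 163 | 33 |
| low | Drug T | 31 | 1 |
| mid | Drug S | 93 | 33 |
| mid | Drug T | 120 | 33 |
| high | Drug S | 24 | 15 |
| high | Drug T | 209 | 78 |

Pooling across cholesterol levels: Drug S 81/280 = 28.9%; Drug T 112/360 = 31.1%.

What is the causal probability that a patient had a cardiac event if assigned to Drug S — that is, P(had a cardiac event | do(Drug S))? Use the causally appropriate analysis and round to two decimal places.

0.29

Drug T is lower inside every cholesterol stratum but Drug S is lower in aggregate. Whether to stratify depends on how cholesterol relates to the drug.
Cholesterol is downstream of the drug. One should not condition on a consequence of treatment, so the overall rates are the right comparison.
So P(outcome | do(Drug S)) is just the pooled rate for Drug S: 81/280 = 0.289.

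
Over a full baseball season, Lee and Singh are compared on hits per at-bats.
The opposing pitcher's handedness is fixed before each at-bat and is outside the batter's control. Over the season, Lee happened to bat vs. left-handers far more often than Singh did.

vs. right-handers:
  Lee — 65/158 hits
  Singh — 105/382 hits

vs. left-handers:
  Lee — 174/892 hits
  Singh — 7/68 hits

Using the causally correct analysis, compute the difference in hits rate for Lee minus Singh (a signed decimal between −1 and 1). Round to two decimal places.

+0.11

Pitcher handedness satisfies the back-door criterion: it is not a descendant of the player, and it blocks the spurious path from player to outcome. Adjusting for it (i.e., using the within-pitcher handedness rates) gives the causal effect.
Adjusting over the population distribution of pitcher handedness: 0.360·(0.411−0.275) + 0.640·(0.195−0.103) = +0.108.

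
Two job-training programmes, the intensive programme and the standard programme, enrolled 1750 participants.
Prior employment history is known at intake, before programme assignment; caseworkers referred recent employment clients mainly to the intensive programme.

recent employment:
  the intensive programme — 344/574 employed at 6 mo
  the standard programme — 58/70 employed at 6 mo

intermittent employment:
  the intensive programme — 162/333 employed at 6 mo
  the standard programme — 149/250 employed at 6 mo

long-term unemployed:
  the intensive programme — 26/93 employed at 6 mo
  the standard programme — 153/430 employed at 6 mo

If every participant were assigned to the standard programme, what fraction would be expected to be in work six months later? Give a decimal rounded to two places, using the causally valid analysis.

0.61

Within every prior employment history level the standard programme has the higher rate, yet pooled the intensive programme does — Simpson's reversal.
Prior employment history is set before the programme has any effect — it is not caused by the programme — and it independently drives the outcome. That makes it a confounder, so the causal comparison is within prior employment history levels.
Standardising the standard programme to the population prior employment history mix: 0.368·58/70 + 0.333·149/250 + 0.299·153/430 = 0.610.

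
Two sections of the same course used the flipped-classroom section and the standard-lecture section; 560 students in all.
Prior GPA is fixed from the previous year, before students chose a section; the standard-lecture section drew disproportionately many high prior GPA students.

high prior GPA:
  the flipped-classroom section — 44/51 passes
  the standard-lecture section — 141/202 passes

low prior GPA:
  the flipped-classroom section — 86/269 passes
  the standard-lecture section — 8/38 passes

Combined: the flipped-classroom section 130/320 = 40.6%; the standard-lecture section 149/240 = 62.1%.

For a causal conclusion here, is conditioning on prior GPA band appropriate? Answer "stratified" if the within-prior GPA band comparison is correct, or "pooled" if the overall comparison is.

stratified

Nothing the teaching method does changes prior GPA band; the imbalance is an allocation artefact. With prior GPA band also predicting the outcome, the pooled figure is confounded, and the within-stratum comparison is the causal one.
Within each level — high prior GPA: 86.3% vs 69.8%; low prior GPA: 32.0% vs 21.1% — the flipped-classroom section is higher every time.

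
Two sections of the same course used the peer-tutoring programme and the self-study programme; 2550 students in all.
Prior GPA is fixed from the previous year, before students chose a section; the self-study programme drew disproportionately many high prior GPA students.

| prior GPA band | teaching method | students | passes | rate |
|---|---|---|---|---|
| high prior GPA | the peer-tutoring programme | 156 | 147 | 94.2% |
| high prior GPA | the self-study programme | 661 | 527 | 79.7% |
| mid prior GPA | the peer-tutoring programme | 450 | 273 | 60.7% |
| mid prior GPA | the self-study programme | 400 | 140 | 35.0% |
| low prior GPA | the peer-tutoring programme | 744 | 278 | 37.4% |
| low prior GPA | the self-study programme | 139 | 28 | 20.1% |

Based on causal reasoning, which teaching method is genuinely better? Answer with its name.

the peer-tutoring programme

The imbalance in prior GPA band arose from how students were allocated, not from anything the teaching method did; and prior GPA band independently affects the outcome. The pooled gap is confounded — condition on prior GPA band.
Within each level — high prior GPA: 94.2% vs 79.7%; mid prior GPA: 60.7% vs 35.0%; low prior GPA: 37.4% vs 20.1% — the peer-tutoring programme is higher every time.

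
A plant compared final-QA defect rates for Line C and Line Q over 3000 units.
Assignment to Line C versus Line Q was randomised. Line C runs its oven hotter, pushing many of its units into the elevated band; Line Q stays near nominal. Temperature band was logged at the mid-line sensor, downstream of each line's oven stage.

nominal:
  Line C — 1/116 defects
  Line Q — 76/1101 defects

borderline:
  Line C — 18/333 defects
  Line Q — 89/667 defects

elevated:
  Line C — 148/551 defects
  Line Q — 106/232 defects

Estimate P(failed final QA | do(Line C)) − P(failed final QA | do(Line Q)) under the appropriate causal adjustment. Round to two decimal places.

+0.03

The in-process temperature band-specific comparison favours Line C throughout, but the pooled figures favour Line Q. The question is whether to condition on in-process temperature band.
In-process temperature band is recorded after the line and is itself shifted by it — it sits on the causal path from line to outcome. Conditioning on a mediator would strip out part of the effect we want; the pooled comparison gives the total causal effect.
The causal difference is the pooled difference: 0.167 − 0.136 = +0.032.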